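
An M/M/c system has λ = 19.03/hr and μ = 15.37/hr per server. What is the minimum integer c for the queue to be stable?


Stability requires cμ > λ ⇔ c > λ/μ.
λ/μ = 19.03/15.37 = 1.2381
Minimum integer c = ⌊1.2381⌋ + 1 = 2
Check: 2·15.37 = 30.74 > 19.03, while 1·15.37 = 15.37 ≤ 19.03

Final: 2 servers


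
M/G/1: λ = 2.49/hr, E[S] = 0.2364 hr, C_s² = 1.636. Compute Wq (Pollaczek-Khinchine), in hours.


ρ = λ·E[S] = 2.49·0.2364 = 0.5886
E[S²] = E[S]²(1+C_s²) = 0.2364²·(1+1.636) = 0.147313
Wq = λ·E[S²]/(2(1−ρ)) = 2.49·0.147313/(2·0.4114) = 0.44584 hr

Final: 0.44584 hr


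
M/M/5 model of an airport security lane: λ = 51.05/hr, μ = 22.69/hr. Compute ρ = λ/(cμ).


ρ = λ/(cμ) = 51.05/(5·22.69) = 51.05/113.45 = 0.4500

Final: 0.4500


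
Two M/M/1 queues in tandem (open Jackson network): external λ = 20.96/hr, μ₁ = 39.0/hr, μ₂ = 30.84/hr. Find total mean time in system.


Each node sees arrival rate λ = 20.96/hr (tandem ⇒ throughput preserved).
W₁ = 1/(μ₁−λ) = 1/(39.0−20.96) = 0.05543 hr
W₂ = 1/(μ₂−λ) = 1/(30.84−20.96) = 0.10121 hr
W_total = W₁ + W₂ = 0.05543 + 0.10121 = 0.15665 hr

Final: 0.15665 hr


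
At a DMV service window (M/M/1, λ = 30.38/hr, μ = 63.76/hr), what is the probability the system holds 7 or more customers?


ρ = 30.38/63.76 = 0.4765
P(N ≥ n) = ρ^n = 0.4765^7 = 0.005575

Final: 0.005575


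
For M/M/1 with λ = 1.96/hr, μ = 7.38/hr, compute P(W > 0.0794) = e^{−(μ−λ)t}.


W ~ Exponential(μ−λ) for M/M/1.
μ − λ = 7.38 − 1.96 = 5.4200
P(W > t) = e^{−(μ−λ)t} = e^{−0.4303} = 0.650283

Final: 0.650283


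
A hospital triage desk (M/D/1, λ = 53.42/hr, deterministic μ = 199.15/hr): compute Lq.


ρ = 53.42/199.15 = 0.2682
M/D/1: Lq = ρ²/(2(1−ρ)) = 0.07195/(2·0.7318) = 0.04916

Final: 0.04916


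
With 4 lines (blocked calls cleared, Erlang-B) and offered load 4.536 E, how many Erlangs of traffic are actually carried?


B(4,4.536) = 0.359854 (Erlang-B)
Carried load = a(1 − B) = 4.536·(1 − 0.359854) = 4.536·0.640146 = 2.9037 E

Final: 2.9037 Erlangs


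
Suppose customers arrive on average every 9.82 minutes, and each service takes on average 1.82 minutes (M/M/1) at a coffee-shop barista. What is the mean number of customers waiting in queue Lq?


λ = 60/9.82 = 6.1100 /hr
μ = 60/1.82 = 32.9670 /hr
ρ = λ/μ = 6.1100/32.9670 = 0.1853
Lq = ρ²/(1−ρ) = 0.03435/0.8147 = 0.04216

Final: 0.04216


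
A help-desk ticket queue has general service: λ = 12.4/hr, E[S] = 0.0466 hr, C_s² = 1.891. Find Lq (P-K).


ρ = λ·E[S] = 12.4·0.0466 = 0.5778
Lq = ρ²(1+C_s²)/(2(1−ρ)) = 0.3339·(1+1.891)/(2·0.4222)
= 0.3339·2.8910/0.8443 = 1.14329

Final: 1.14329


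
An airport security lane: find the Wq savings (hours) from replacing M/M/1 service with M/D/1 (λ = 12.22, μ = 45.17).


ρ = 12.22/45.17 = 0.2705
Wq(M/M/1) = ρ/(μ−λ) = 0.2705/32.95 = 0.008210 hr
Wq(M/D/1) = ρ/(2(μ−λ)) = 0.004105 hr
Savings = 0.008210 − 0.004105 = 0.004105 hr

Final: 0.004105 hr


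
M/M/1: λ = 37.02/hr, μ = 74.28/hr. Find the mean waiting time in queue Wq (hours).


ρ = 37.02/74.28 = 0.4984
Wq = ρ/(μ−λ) = 0.4984/(74.28 − 37.02) = 0.4984/37.26 = 0.01338 hr

Final: 0.01338 hr


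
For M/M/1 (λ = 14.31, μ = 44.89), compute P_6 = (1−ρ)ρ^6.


ρ = 14.31/44.89 = 0.3188
P_n = (1−ρ)·ρ^n = (1 − 0.3188)·0.3188^6 = 0.6812·0.001049 = 0.0007149

Final: 0.0007149


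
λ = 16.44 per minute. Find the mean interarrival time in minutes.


Mean interarrival time = 1/λ = 1/16.44 minute = 0.06083 minute
In minutes: 0.06083 × 1 = 0.06083 min

Final: 0.06083 min


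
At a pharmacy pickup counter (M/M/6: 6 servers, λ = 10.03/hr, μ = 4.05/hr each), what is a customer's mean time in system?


a = 2.4765; ρ = 0.4128; P₀ = 0.083583
Lq = P₀·a^c·ρ/(c!(1−ρ)²) = 0.03206
Wq = Lq/λ = 0.03206/10.03 = 0.003196 hr
W = Wq + 1/μ = 0.003196 + 0.24691 = 0.25011 hr

Final: 0.25011 hr


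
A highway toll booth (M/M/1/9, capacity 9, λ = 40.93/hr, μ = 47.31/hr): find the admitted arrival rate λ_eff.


ρ = 0.8651; P_K = (1−ρ)ρ^9/(1−ρ^10) = 0.047858
λ_eff = λ(1 − P_K) = 40.93·(1 − 0.047858) = 40.93·0.952142 = 38.9712 /hr

Final: 38.9712 /hr


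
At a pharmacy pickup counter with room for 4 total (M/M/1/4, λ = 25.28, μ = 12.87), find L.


ρ = 25.28/12.87 = 1.9643
L = ρ[1 − (K+1)ρ^K + Kρ^(K+1)] / [(1−ρ)(1−ρ^(K+1))]
Numerator: 1.9643·(1 − 5·14.886551 + 4·29.241026) = 85.506802
Denominator: (-0.9643)·(-28.241026) = 27.231635
L = 85.506802/27.231635 = 3.1400

Final: 3.1400


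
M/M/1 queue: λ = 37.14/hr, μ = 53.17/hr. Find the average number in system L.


ρ = λ/μ = 37.14/53.17 = 0.6985
L = ρ/(1−ρ) = 0.6985/(1 − 0.6985) = 0.6985/0.3015 = 2.3169

Final: 2.3169


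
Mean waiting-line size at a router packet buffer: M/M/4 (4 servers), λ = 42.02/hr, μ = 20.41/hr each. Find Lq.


a = λ/μ = 2.0588; ρ = a/4 = 0.5147
P₀ = 0.122324
Lq = P₀·a^c·ρ / (c!·(1−ρ)²) = 0.122324·17.96603·0.5147/(24·0.23552)
= 0.20012

Final: 0.20012


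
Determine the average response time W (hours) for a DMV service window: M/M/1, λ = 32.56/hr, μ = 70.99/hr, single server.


W = 1/(μ−λ) = 1/(70.99 − 32.56) = 1/38.43 = 0.02602 hr

Final: 0.02602 hr


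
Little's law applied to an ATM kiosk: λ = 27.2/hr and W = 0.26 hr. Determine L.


L = λW = 27.2·0.26 = 7.0720

Final: 7.0720


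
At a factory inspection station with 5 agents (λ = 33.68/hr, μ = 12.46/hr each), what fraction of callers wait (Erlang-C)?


a = λ/μ = 2.7030; ρ = a/5 = 0.5406
P₀ = 0.064558 (from M/M/c formula)
C(c,a) = [a^c/(c!(1−ρ))]·P₀ = [144.30129/(120·0.4594)]·0.064558
= 2.61762·0.064558 = 0.168989

Final: 0.168989


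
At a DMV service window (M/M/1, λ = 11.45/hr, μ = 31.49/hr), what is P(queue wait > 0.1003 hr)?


ρ = 11.45/31.49 = 0.3636
P(Wq > t) = ρ·e^{−(μ−λ)t} = 0.3636·e^{−2.0100}
= 0.3636·0.133987 = 0.048719

Final: 0.048719


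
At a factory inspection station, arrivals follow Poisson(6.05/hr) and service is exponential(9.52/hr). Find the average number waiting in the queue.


ρ = 6.05/9.52 = 0.6355
Lq = ρ²/(1−ρ) = 0.4039/0.3645 = 1.1080

Final: 1.1080


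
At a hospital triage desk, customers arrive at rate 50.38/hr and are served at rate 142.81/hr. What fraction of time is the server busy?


ρ = λ/μ = 50.38/142.81 = 0.3528

Final: 0.3528


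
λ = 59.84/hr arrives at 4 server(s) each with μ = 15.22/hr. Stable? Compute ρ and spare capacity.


Total capacity cμ = 4·15.22 = 60.88/hr
ρ = λ/(cμ) = 59.84/60.88 = 0.9829
Stable ⇔ ρ < 1: YES
Spare capacity = cμ − λ = 60.88 − 59.84 = 1.04/hr

Final: ρ = 0.9829; stable; margin = 1.04/hr


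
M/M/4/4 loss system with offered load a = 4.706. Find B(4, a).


B(c,a) = (a^c/c!) / Σ_{k=0}^{c} a^k/k!
a^4/4! = 20.436026
Σ terms (k=0..4): 1.00000 + 4.70600 + 11.07322 + 17.37019 + 20.43603 = 54.585432
B = 20.436026/54.585432 = 0.374386

Final: 0.374386


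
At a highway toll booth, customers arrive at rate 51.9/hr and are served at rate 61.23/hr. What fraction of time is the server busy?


ρ = λ/μ = 51.9/61.23 = 0.8476

Final: 0.8476


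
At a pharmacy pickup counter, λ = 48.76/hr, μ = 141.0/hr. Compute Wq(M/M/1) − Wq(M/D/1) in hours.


ρ = 48.76/141.0 = 0.3458
Wq(M/M/1) = ρ/(μ−λ) = 0.3458/92.24 = 0.003749 hr
Wq(M/D/1) = ρ/(2(μ−λ)) = 0.001875 hr
Savings = 0.003749 − 0.001875 = 0.001875 hr

Final: 0.001875 hr


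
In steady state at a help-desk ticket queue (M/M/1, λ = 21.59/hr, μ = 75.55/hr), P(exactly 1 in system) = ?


ρ = 21.59/75.55 = 0.2858
P_n = (1−ρ)·ρ^n = (1 − 0.2858)·0.2858^1 = 0.7142·0.285771 = 0.204106

Final: 0.204106


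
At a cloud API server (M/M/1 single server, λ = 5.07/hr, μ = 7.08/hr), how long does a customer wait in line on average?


ρ = 5.07/7.08 = 0.7161
Wq = ρ/(μ−λ) = 0.7161/(7.08 − 5.07) = 0.7161/2.01 = 0.3563 hr

Final: 0.3563 hr


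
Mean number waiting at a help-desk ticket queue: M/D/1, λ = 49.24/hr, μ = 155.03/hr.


ρ = 49.24/155.03 = 0.3176
M/D/1: Lq = ρ²/(2(1−ρ)) = 0.1009/(2·0.6824) = 0.07392

Final: 0.07392


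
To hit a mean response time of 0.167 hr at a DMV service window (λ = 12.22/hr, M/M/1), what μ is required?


W = 1/(μ−λ) ⇒ μ − λ = 1/W = 1/0.167 = 5.9880
μ = λ + 1/W = 12.22 + 5.9880 = 18.2080 per hr

Final: 18.2080 /hr


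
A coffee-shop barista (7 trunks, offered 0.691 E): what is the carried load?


B(7,0.691) = 0.000007479 (Erlang-B)
Carried load = a(1 − B) = 0.691·(1 − 0.000007479) = 0.691·0.999993 = 0.6910 E

Final: 0.6910 Erlangs


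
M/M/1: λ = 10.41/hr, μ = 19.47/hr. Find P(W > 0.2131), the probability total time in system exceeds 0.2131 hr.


W ~ Exponential(μ−λ) for M/M/1.
μ − λ = 19.47 − 10.41 = 9.0600
P(W > t) = e^{−(μ−λ)t} = e^{−1.9307} = 0.145049

Final: 0.145049


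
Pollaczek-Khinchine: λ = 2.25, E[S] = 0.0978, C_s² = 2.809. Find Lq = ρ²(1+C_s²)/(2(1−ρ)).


ρ = λ·E[S] = 2.25·0.0978 = 0.2200
Lq = ρ²(1+C_s²)/(2(1−ρ)) = 0.04842·(1+2.809)/(2·0.7800)
= 0.04842·3.8090/1.5599 = 0.11824

Final: 0.11824


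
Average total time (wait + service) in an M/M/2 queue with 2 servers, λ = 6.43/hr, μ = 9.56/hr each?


a = 0.6726; ρ = 0.3363; P₀ = 0.496673
Lq = P₀·a^c·ρ/(c!(1−ρ)²) = 0.08577
Wq = Lq/λ = 0.08577/6.43 = 0.01334 hr
W = Wq + 1/μ = 0.01334 + 0.10460 = 0.11794 hr

Final: 0.11794 hr


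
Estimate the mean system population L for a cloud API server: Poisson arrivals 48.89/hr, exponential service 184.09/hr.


ρ = λ/μ = 48.89/184.09 = 0.2656
L = ρ/(1−ρ) = 0.2656/(1 − 0.2656) = 0.2656/0.7344 = 0.3616

Final: 0.3616


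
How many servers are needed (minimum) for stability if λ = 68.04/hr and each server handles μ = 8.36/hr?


Stability requires cμ > λ ⇔ c > λ/μ.
λ/μ = 68.04/8.36 = 8.1388
Minimum integer c = ⌊8.1388⌋ + 1 = 9
Check: 9·8.36 = 75.24 > 68.04, while 8·8.36 = 66.88 ≤ 68.04

Final: 9 servers


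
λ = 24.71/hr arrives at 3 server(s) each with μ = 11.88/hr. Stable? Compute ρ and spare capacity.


Total capacity cμ = 3·11.88 = 35.64/hr
ρ = λ/(cμ) = 24.71/35.64 = 0.6933
Stable ⇔ ρ < 1: YES
Spare capacity = cμ − λ = 35.64 − 24.71 = 10.93/hr

Final: ρ = 0.6933; stable; margin = 10.93/hr


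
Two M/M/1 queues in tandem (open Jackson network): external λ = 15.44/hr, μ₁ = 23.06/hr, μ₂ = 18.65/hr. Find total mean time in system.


Each node sees arrival rate λ = 15.44/hr (tandem ⇒ throughput preserved).
W₁ = 1/(μ₁−λ) = 1/(23.06−15.44) = 0.13123 hr
W₂ = 1/(μ₂−λ) = 1/(18.65−15.44) = 0.31153 hr
W_total = W₁ + W₂ = 0.13123 + 0.31153 = 0.44276 hr

Final: 0.44276 hr


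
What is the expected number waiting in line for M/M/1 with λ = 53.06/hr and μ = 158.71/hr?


ρ = 53.06/158.71 = 0.3343
Lq = ρ²/(1−ρ) = 0.1118/0.6657 = 0.1679

Final: 0.1679


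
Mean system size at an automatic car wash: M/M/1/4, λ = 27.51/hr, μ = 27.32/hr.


ρ = 27.51/27.32 = 1.0070
L = ρ[1 − (K+1)ρ^K + Kρ^(K+1)] / [(1−ρ)(1−ρ^(K+1))]
Numerator: 1.0070·(1 − 5·1.028110 + 4·1.035260) = 0.0004938
Denominator: (-0.006955)·(-0.035260) = 0.0002452
L = 0.0004938/0.0002452 = 2.0139

Final: 2.0139


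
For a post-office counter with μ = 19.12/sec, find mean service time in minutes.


Mean service time = 1/μ = 1/19.12 second = 0.05230 second
In minutes: 0.05230 × 0.0166667 = 0.0008717 min

Final: 0.0008717 min


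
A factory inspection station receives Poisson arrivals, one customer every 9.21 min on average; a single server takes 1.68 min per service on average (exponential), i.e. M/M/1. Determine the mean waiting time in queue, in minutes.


λ = 60/9.21 = 6.5147 /hr
μ = 60/1.68 = 35.7143 /hr
ρ = λ/μ = 6.5147/35.7143 = 0.1824
Wq = ρ/(μ−λ) = 0.1824/(35.7143−6.5147) = 0.006247 hr
In minutes: 0.006247·60 = 0.3748 min

Final: 0.3748 min


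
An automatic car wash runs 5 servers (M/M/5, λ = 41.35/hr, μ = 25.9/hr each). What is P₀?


a = λ/μ = 41.35/25.9 = 1.5965; ρ = a/c = 0.3193
Σ_{k=0}^{4} a^k/k! (terms k=0..4) = 1.00000 + 1.59653 + 1.27445 + 0.67823 + 0.27070 = 4.81990
Tail: a^5/(5!(1−ρ)) = 10.37239/(120·0.6807) = 0.12698
P₀ = 1/(4.81990 + 0.12698) = 1/4.94688 = 0.202147

Final: 0.202147


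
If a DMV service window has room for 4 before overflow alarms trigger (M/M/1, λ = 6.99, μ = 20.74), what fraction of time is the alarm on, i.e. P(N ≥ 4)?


ρ = 6.99/20.74 = 0.3370
P(N ≥ n) = ρ^n = 0.3370^4 = 0.012902

Final: 0.012902


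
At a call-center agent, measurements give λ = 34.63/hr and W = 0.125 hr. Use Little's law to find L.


L = λW = 34.63·0.125 = 4.3288

Final: 4.3288


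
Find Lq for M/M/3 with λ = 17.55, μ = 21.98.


a = λ/μ = 0.7985; ρ = a/3 = 0.2662
P₀ = 0.447863
Lq = P₀·a^c·ρ / (c!·(1−ρ)²) = 0.447863·0.50904·0.2662/(6·0.53853)
= 0.01878

Final: 0.01878


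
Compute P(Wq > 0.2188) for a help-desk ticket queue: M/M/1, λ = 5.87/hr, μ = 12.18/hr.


ρ = 5.87/12.18 = 0.4819
P(Wq > t) = ρ·e^{−(μ−λ)t} = 0.4819·e^{−1.3806}
= 0.4819·0.251421 = 0.121169

Final: 0.121169


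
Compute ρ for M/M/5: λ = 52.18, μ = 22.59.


ρ = λ/(cμ) = 52.18/(5·22.59) = 52.18/112.95 = 0.4620

Final: 0.4620


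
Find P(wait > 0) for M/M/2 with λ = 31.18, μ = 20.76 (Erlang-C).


a = λ/μ = 1.5019; ρ = a/2 = 0.7510
P₀ = 0.142228 (from M/M/c formula)
C(c,a) = [a^c/(c!(1−ρ))]·P₀ = [2.25578/(2·0.2490)]·0.142228
= 4.52902·0.142228 = 0.644155

Final: 0.644155


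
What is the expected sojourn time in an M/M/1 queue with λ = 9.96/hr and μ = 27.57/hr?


W = 1/(μ−λ) = 1/(27.57 − 9.96) = 1/17.61 = 0.05679 hr

Final: 0.05679 hr


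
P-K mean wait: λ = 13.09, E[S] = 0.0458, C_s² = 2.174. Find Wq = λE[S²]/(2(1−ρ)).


ρ = λ·E[S] = 13.09·0.0458 = 0.5995
E[S²] = E[S]²(1+C_s²) = 0.0458²·(1+2.174) = 0.006658
Wq = λ·E[S²]/(2(1−ρ)) = 13.09·0.006658/(2·0.4005) = 0.10881 hr

Final: 0.10881 hr


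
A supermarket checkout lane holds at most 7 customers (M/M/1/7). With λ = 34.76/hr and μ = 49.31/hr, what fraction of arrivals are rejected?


ρ = λ/μ = 34.76/49.31 = 0.7049
P_K = (1−ρ)ρ^K/(1−ρ^(K+1)) = (0.2951·0.086499)/(1 − 0.060976)
= 0.025524/0.939024 = 0.027181

Final: 0.027181


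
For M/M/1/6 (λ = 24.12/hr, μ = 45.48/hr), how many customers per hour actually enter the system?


ρ = 0.5303; P_K = (1−ρ)ρ^6/(1−ρ^7) = 0.010575
λ_eff = λ(1 − P_K) = 24.12·(1 − 0.010575) = 24.12·0.989425 = 23.8649 /hr

Final: 23.8649 /hr


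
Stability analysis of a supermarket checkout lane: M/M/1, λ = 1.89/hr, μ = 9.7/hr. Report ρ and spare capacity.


Total capacity cμ = 1·9.7 = 9.70/hr
ρ = λ/(cμ) = 1.89/9.70 = 0.1948
Stable ⇔ ρ < 1: YES
Spare capacity = cμ − λ = 9.70 − 1.89 = 7.81/hr

Final: ρ = 0.1948; stable; margin = 7.81/hr


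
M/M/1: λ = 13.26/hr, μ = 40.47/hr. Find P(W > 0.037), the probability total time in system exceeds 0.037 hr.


W ~ Exponential(μ−λ) for M/M/1.
μ − λ = 40.47 − 13.26 = 27.2100
P(W > t) = e^{−(μ−λ)t} = e^{−1.0068} = 0.365397

Final: 0.365397


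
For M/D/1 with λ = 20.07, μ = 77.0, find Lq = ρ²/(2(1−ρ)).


ρ = 20.07/77.0 = 0.2606
M/D/1: Lq = ρ²/(2(1−ρ)) = 0.06794/(2·0.7394) = 0.04594

Final: 0.04594


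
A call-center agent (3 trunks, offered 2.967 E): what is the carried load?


B(3,2.967) = 0.342182 (Erlang-B)
Carried load = a(1 − B) = 2.967·(1 − 0.342182) = 2.967·0.657818 = 1.9517 E

Final: 1.9517 Erlangs


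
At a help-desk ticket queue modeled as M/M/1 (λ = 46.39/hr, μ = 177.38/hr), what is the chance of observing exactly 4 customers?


ρ = 46.39/177.38 = 0.2615
P_n = (1−ρ)·ρ^n = (1 − 0.2615)·0.2615^4 = 0.7385·0.004678 = 0.003455

Final: 0.003455


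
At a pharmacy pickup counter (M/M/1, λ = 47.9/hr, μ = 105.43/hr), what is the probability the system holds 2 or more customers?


ρ = 47.9/105.43 = 0.4543
P(N ≥ n) = ρ^n = 0.4543^2 = 0.206416

Final: 0.206416


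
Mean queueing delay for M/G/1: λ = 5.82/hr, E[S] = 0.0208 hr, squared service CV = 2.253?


ρ = λ·E[S] = 5.82·0.0208 = 0.1211
E[S²] = E[S]²(1+C_s²) = 0.0208²·(1+2.253) = 0.001407
Wq = λ·E[S²]/(2(1−ρ)) = 5.82·0.001407/(2·0.8789) = 0.004660 hr

Final: 0.004660 hr


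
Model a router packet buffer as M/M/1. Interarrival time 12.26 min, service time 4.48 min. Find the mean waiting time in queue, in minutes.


λ = 60/12.26 = 4.8940 /hr
μ = 60/4.48 = 13.3929 /hr
ρ = λ/μ = 4.8940/13.3929 = 0.3654
Wq = ρ/(μ−λ) = 0.3654/(13.3929−4.8940) = 0.04300 hr
In minutes: 0.04300·60 = 2.580 min

Final: 2.580 min


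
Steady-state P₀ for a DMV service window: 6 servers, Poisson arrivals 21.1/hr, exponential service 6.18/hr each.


a = λ/μ = 21.1/6.18 = 3.4142; ρ = a/c = 0.5690
Σ_{k=0}^{5} a^k/k! (terms k=0..5) = 1.00000 + 3.41424 + 5.82852 + 6.63332 + 5.66193 + 3.86624 = 26.40424
Tail: a^6/(6!(1−ρ)) = 1584.03175/(720·0.4310) = 5.10498
P₀ = 1/(26.40424 + 5.10498) = 1/31.50923 = 0.031737

Final: 0.031737


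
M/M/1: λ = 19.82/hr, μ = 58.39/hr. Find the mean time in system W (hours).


W = 1/(μ−λ) = 1/(58.39 − 19.82) = 1/38.57 = 0.02593 hr

Final: 0.02593 hr


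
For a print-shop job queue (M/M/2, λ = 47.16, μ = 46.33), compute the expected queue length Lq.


a = λ/μ = 1.0179; ρ = a/2 = 0.5090
P₀ = 0.325418
Lq = P₀·a^c·ρ / (c!·(1−ρ)²) = 0.325418·1.03615·0.5090/(2·0.24112)
= 0.35586

Final: 0.35586


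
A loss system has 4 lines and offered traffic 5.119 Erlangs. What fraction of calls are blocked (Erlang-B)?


B(c,a) = (a^c/c!) / Σ_{k=0}^{c} a^k/k!
a^4/4! = 28.610752
Σ terms (k=0..4): 1.00000 + 5.11900 + 13.10208 + 22.35652 + 28.61075 = 70.188349
B = 28.610752/70.188349 = 0.407628

Final: 0.407628


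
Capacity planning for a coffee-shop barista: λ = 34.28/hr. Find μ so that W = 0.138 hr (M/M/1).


W = 1/(μ−λ) ⇒ μ − λ = 1/W = 1/0.138 = 7.2464
μ = λ + 1/W = 34.28 + 7.2464 = 41.5264 per hr

Final: 41.5264 /hr


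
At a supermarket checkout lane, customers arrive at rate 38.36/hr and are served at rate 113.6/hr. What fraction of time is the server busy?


ρ = λ/μ = 38.36/113.6 = 0.3377

Final: 0.3377


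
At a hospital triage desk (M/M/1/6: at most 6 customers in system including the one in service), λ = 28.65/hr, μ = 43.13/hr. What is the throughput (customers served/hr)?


ρ = 0.6643; P_K = (1−ρ)ρ^6/(1−ρ^7) = 0.030590
λ_eff = λ(1 − P_K) = 28.65·(1 − 0.030590) = 28.65·0.969410 = 27.7736 /hr

Final: 27.7736 /hr


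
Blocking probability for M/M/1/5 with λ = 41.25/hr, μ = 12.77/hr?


ρ = λ/μ = 41.25/12.77 = 3.2302
P_K = (1−ρ)ρ^K/(1−ρ^(K+1)) = (-2.2302·351.694258)/(1 − 1136.052322)
= -784.358064/-1135.052322 = 0.691033

Final: 0.691033


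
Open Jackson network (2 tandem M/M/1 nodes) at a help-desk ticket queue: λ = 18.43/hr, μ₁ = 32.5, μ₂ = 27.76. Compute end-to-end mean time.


Each node sees arrival rate λ = 18.43/hr (tandem ⇒ throughput preserved).
W₁ = 1/(μ₁−λ) = 1/(32.5−18.43) = 0.07107 hr
W₂ = 1/(μ₂−λ) = 1/(27.76−18.43) = 0.10718 hr
W_total = W₁ + W₂ = 0.07107 + 0.10718 = 0.17825 hr

Final: 0.17825 hr


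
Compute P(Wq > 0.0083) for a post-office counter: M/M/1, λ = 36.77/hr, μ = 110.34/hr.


ρ = 36.77/110.34 = 0.3332
P(Wq > t) = ρ·e^{−(μ−λ)t} = 0.3332·e^{−0.6106}
= 0.3332·0.543008 = 0.180953

Final: 0.180953


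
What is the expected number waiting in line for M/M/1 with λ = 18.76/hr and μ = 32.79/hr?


ρ = 18.76/32.79 = 0.5721
Lq = ρ²/(1−ρ) = 0.3273/0.4279 = 0.7650

Final: 0.7650


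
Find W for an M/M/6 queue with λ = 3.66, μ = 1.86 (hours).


a = 1.9677; ρ = 0.3280; P₀ = 0.139585
Lq = P₀·a^c·ρ/(c!(1−ρ)²) = 0.008172
Wq = Lq/λ = 0.008172/3.66 = 0.002233 hr
W = Wq + 1/μ = 0.002233 + 0.53763 = 0.53987 hr

Final: 0.53987 hr


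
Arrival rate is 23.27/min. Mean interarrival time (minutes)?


Mean interarrival time = 1/λ = 1/23.27 minute = 0.04297 minute
In minutes: 0.04297 × 1 = 0.04297 min

Final: 0.04297 min


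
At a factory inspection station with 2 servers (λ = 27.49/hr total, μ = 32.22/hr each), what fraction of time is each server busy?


ρ = λ/(cμ) = 27.49/(2·32.22) = 27.49/64.44 = 0.4266

Final: 0.4266


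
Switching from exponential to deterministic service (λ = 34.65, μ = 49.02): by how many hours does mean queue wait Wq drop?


ρ = 34.65/49.02 = 0.7069
Wq(M/M/1) = ρ/(μ−λ) = 0.7069/14.37 = 0.04919 hr
Wq(M/D/1) = ρ/(2(μ−λ)) = 0.02459 hr
Savings = 0.04919 − 0.02459 = 0.02459 hr

Final: 0.02459 hr


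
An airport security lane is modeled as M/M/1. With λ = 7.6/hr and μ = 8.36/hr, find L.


ρ = λ/μ = 7.6/8.36 = 0.9091
L = ρ/(1−ρ) = 0.9091/(1 − 0.9091) = 0.9091/0.09091 = 10.0000

Final: 10.0000


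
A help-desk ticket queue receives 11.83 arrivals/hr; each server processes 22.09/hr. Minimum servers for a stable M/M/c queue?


Stability requires cμ > λ ⇔ c > λ/μ.
λ/μ = 11.83/22.09 = 0.5355
Minimum integer c = ⌊0.5355⌋ + 1 = 1
Check: 1·22.09 = 22.09 > 11.83, while 0·22.09 = 0.00 ≤ 11.83

Final: 1 servers


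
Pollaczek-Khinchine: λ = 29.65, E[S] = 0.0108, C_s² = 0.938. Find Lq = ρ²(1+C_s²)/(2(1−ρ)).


ρ = λ·E[S] = 29.65·0.0108 = 0.3202
Lq = ρ²(1+C_s²)/(2(1−ρ)) = 0.1025·(1+0.938)/(2·0.6798)
= 0.1025·1.9380/1.3596 = 0.14617

Final: 0.14617


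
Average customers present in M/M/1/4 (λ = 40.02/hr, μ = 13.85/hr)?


ρ = 40.02/13.85 = 2.8895
L = ρ[1 − (K+1)ρ^K + Kρ^(K+1)] / [(1−ρ)(1−ρ^(K+1))]
Numerator: 2.8895·(1 − 5·69.712273 + 4·201.435752) = 1323.929918
Denominator: (-1.8895)·(-200.435752) = 378.729504
L = 1323.929918/378.729504 = 3.4957

Final: 3.4957


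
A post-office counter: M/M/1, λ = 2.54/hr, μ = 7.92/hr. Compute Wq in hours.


ρ = 2.54/7.92 = 0.3207
Wq = ρ/(μ−λ) = 0.3207/(7.92 − 2.54) = 0.3207/5.38 = 0.05961 hr

Final: 0.05961 hr


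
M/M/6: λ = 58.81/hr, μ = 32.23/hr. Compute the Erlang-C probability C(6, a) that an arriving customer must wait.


a = λ/μ = 1.8247; ρ = a/6 = 0.3041
P₀ = 0.161130 (from M/M/c formula)
C(c,a) = [a^c/(c!(1−ρ))]·P₀ = [36.91010/(720·0.6959)]·0.161130
= 0.07367·0.161130 = 0.011870

Final: 0.011870


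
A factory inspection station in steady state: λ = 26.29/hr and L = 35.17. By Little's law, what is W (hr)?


W = L/λ = 35.17/26.29 = 1.3378 hr

Final: 1.3378 hr


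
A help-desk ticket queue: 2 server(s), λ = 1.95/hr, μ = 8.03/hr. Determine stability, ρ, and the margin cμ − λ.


Total capacity cμ = 2·8.03 = 16.06/hr
ρ = λ/(cμ) = 1.95/16.06 = 0.1214
Stable ⇔ ρ < 1: YES
Spare capacity = cμ − λ = 16.06 − 1.95 = 14.11/hr

Final: ρ = 0.1214; stable; margin = 14.11/hr


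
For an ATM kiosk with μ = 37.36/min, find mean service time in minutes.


Mean service time = 1/μ = 1/37.36 minute = 0.02677 minute
In minutes: 0.02677 × 1 = 0.02677 min

Final: 0.02677 min


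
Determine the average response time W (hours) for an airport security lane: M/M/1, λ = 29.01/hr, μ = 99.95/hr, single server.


W = 1/(μ−λ) = 1/(99.95 − 29.01) = 1/70.94 = 0.01410 hr

Final: 0.01410 hr


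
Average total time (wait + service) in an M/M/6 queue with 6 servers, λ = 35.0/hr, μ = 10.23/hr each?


a = 3.4213; ρ = 0.5702; P₀ = 0.031499
Lq = P₀·a^c·ρ/(c!(1−ρ)²) = 0.21660
Wq = Lq/λ = 0.21660/35.0 = 0.006189 hr
W = Wq + 1/μ = 0.006189 + 0.09775 = 0.10394 hr

Final: 0.10394 hr


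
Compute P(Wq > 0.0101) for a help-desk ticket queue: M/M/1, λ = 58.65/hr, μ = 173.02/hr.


ρ = 58.65/173.02 = 0.3390
P(Wq > t) = ρ·e^{−(μ−λ)t} = 0.3390·e^{−1.1551}
= 0.3390·0.315014 = 0.106783

Final: 0.106783


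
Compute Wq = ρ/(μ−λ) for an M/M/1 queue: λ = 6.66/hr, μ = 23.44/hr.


ρ = 6.66/23.44 = 0.2841
Wq = ρ/(μ−λ) = 0.2841/(23.44 − 6.66) = 0.2841/16.78 = 0.01693 hr

Final: 0.01693 hr


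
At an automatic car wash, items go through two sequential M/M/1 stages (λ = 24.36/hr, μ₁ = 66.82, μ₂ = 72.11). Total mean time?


Each node sees arrival rate λ = 24.36/hr (tandem ⇒ throughput preserved).
W₁ = 1/(μ₁−λ) = 1/(66.82−24.36) = 0.02355 hr
W₂ = 1/(μ₂−λ) = 1/(72.11−24.36) = 0.02094 hr
W_total = W₁ + W₂ = 0.02355 + 0.02094 = 0.04449 hr

Final: 0.04449 hr


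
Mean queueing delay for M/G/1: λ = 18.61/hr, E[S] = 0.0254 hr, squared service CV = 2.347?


ρ = λ·E[S] = 18.61·0.0254 = 0.4727
E[S²] = E[S]²(1+C_s²) = 0.0254²·(1+2.347) = 0.002159
Wq = λ·E[S²]/(2(1−ρ)) = 18.61·0.002159/(2·0.5273) = 0.03810 hr

Final: 0.03810 hr


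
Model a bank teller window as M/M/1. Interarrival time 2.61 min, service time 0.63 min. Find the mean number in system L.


λ = 60/2.61 = 22.9885 /hr
μ = 60/0.63 = 95.2381 /hr
ρ = λ/μ = 22.9885/95.2381 = 0.2414
L = ρ/(1−ρ) = 0.2414/0.7586 = 0.3182

Final: 0.3182


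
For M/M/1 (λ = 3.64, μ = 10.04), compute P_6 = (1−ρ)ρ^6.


ρ = 3.64/10.04 = 0.3625
P_n = (1−ρ)·ρ^n = (1 − 0.3625)·0.3625^6 = 0.6375·0.002271 = 0.001448

Final: 0.001448


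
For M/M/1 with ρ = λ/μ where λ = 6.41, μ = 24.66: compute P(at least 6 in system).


ρ = 6.41/24.66 = 0.2599
P(N ≥ n) = ρ^n = 0.2599^6 = 0.0003085

Final: 0.0003085


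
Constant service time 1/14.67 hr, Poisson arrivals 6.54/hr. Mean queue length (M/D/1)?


ρ = 6.54/14.67 = 0.4458
M/D/1: Lq = ρ²/(2(1−ρ)) = 0.1987/(2·0.5542) = 0.17931

Final: 0.17931


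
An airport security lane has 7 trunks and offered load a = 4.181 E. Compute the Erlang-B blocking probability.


B(c,a) = (a^c/c!) / Σ_{k=0}^{c} a^k/k!
a^7/7! = 4.431295
Σ terms (k=0..7): 1.00000 + 4.18100 + 8.74038 + 12.18118 + 12.73238 + 10.64681 + 7.41905 + 4.43129 = 61.332093
B = 4.431295/61.332093 = 0.072251

Final: 0.072251


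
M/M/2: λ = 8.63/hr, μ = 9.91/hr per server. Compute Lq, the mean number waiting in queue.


a = λ/μ = 0.8708; ρ = a/2 = 0.4354
P₀ = 0.393322
Lq = P₀·a^c·ρ / (c!·(1−ρ)²) = 0.393322·0.75836·0.4354/(2·0.31875)
= 0.20373

Final: 0.20373


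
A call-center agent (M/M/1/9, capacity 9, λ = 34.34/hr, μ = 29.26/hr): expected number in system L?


ρ = 34.34/29.26 = 1.1736
L = ρ[1 − (K+1)ρ^K + Kρ^(K+1)] / [(1−ρ)(1−ρ^(K+1))]
Numerator: 1.1736·(1 − 10·4.224095 + 9·4.957465) = 3.962402
Denominator: (-0.1736)·(-3.957465) = 0.687079
L = 3.962402/0.687079 = 5.7670

Final: 5.7670


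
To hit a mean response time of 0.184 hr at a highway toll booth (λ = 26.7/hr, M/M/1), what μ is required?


W = 1/(μ−λ) ⇒ μ − λ = 1/W = 1/0.184 = 5.4348
μ = λ + 1/W = 26.7 + 5.4348 = 32.1348 per hr

Final: 32.1348 /hr


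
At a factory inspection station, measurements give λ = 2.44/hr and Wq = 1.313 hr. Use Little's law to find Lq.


Lq = λWq = 2.44·1.313 = 3.2037

Final: 3.2037


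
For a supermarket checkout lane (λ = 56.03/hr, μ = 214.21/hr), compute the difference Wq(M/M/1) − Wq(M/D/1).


ρ = 56.03/214.21 = 0.2616
Wq(M/M/1) = ρ/(μ−λ) = 0.2616/158.18 = 0.001654 hr
Wq(M/D/1) = ρ/(2(μ−λ)) = 0.0008268 hr
Savings = 0.001654 − 0.0008268 = 0.0008268 hr

Final: 0.0008268 hr


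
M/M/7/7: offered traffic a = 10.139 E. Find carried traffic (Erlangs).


B(7,10.139) = 0.415187 (Erlang-B)
Carried load = a(1 − B) = 10.139·(1 − 0.415187) = 10.139·0.584813 = 5.9294 E

Final: 5.9294 Erlangs


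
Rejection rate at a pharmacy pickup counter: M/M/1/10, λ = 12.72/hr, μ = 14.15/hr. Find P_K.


ρ = λ/μ = 12.72/14.15 = 0.8989
P_K = (1−ρ)ρ^K/(1−ρ^(K+1)) = (0.1011·0.344593)/(1 − 0.309769)
= 0.034825/0.690231 = 0.050454

Final: 0.050454


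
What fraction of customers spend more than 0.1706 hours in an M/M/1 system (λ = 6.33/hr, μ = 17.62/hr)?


W ~ Exponential(μ−λ) for M/M/1.
μ − λ = 17.62 − 6.33 = 11.2900
P(W > t) = e^{−(μ−λ)t} = e^{−1.9261} = 0.145719

Final: 0.145719


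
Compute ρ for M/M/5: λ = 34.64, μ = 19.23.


ρ = λ/(cμ) = 34.64/(5·19.23) = 34.64/96.15 = 0.3603

Final: 0.3603


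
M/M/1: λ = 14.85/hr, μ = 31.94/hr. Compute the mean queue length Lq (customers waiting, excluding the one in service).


ρ = 14.85/31.94 = 0.4649
Lq = ρ²/(1−ρ) = 0.2162/0.5351 = 0.4040

Final: 0.4040


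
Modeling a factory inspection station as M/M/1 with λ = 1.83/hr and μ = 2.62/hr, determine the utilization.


ρ = λ/μ = 1.83/2.62 = 0.6985

Final: 0.6985


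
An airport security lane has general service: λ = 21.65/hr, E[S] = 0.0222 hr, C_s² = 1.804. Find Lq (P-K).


ρ = λ·E[S] = 21.65·0.0222 = 0.4806
Lq = ρ²(1+C_s²)/(2(1−ρ)) = 0.2310·(1+1.804)/(2·0.5194)
= 0.2310·2.8040/1.0387 = 0.62358

Final: 0.62358


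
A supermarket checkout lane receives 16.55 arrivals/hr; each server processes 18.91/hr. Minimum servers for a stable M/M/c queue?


Stability requires cμ > λ ⇔ c > λ/μ.
λ/μ = 16.55/18.91 = 0.8752
Minimum integer c = ⌊0.8752⌋ + 1 = 1
Check: 1·18.91 = 18.91 > 16.55, while 0·18.91 = 0.00 ≤ 16.55

Final: 1 servers


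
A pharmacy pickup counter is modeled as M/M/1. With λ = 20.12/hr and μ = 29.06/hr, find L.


ρ = λ/μ = 20.12/29.06 = 0.6924
L = ρ/(1−ρ) = 0.6924/(1 − 0.6924) = 0.6924/0.3076 = 2.2506

Final: 2.2506


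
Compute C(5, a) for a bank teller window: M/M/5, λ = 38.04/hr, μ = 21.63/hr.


a = λ/μ = 1.7587; ρ = a/5 = 0.3517
P₀ = 0.171628 (from M/M/c formula)
C(c,a) = [a^c/(c!(1−ρ))]·P₀ = [16.82364/(120·0.6483)]·0.171628
= 0.21626·0.171628 = 0.037117

Final: 0.037117


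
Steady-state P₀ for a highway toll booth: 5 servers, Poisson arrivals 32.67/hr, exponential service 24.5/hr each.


a = λ/μ = 32.67/24.5 = 1.3335; ρ = a/c = 0.2667
Σ_{k=0}^{4} a^k/k! (terms k=0..4) = 1.00000 + 1.33347 + 0.88907 + 0.39518 + 0.13174 = 3.74946
Tail: a^5/(5!(1−ρ)) = 4.21614/(120·0.7333) = 0.04791
P₀ = 1/(3.74946 + 0.04791) = 1/3.79738 = 0.263340

Final: 0.263340


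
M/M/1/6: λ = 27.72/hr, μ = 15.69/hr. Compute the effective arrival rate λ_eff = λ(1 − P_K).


ρ = 1.7667; P_K = (1−ρ)ρ^6/(1−ρ^7) = 0.442213
λ_eff = λ(1 − P_K) = 27.72·(1 − 0.442213) = 27.72·0.557787 = 15.4618 /hr

Final: 15.4618 /hr


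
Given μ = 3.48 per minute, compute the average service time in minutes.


Mean service time = 1/μ = 1/3.48 minute = 0.28736 minute
In minutes: 0.28736 × 1 = 0.2874 min

Final: 0.2874 min


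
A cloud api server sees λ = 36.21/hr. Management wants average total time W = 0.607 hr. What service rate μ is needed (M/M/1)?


W = 1/(μ−λ) ⇒ μ − λ = 1/W = 1/0.607 = 1.6474
μ = λ + 1/W = 36.21 + 1.6474 = 37.8574 per hr

Final: 37.8574 /hr


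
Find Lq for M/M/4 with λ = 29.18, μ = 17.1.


a = λ/μ = 1.7064; ρ = a/4 = 0.4266
P₀ = 0.178358
Lq = P₀·a^c·ρ / (c!·(1−ρ)²) = 0.178358·8.47924·0.4266/(24·0.32878)
= 0.08176

Final: 0.08176


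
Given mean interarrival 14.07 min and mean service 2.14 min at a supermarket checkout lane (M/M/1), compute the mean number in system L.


λ = 60/14.07 = 4.2644 /hr
μ = 60/2.14 = 28.0374 /hr
ρ = λ/μ = 4.2644/28.0374 = 0.1521
L = ρ/(1−ρ) = 0.1521/0.8479 = 0.1794

Final: 0.1794


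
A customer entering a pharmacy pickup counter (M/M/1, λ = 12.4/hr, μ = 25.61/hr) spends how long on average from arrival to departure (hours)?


W = 1/(μ−λ) = 1/(25.61 − 12.4) = 1/13.21 = 0.07570 hr

Final: 0.07570 hr


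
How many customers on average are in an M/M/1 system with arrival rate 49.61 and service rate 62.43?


ρ = λ/μ = 49.61/62.43 = 0.7947
L = ρ/(1−ρ) = 0.7947/(1 − 0.7947) = 0.7947/0.2053 = 3.8697

Final: 3.8697


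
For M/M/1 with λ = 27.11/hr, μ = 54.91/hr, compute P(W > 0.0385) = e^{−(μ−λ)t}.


W ~ Exponential(μ−λ) for M/M/1.
μ − λ = 54.91 − 27.11 = 27.8000
P(W > t) = e^{−(μ−λ)t} = e^{−1.0703} = 0.342906

Final: 0.342906


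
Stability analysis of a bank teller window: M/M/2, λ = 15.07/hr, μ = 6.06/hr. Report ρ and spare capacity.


Total capacity cμ = 2·6.06 = 12.12/hr
ρ = λ/(cμ) = 15.07/12.12 = 1.2434
Stable ⇔ ρ < 1: NO
Spare capacity = cμ − λ = 12.12 − 15.07 = -2.95/hr

Final: ρ = 1.2434; unstable; margin = -2.95/hr


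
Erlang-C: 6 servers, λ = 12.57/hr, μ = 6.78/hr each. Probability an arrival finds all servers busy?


a = λ/μ = 1.8540; ρ = a/6 = 0.3090
P₀ = 0.156466 (from M/M/c formula)
C(c,a) = [a^c/(c!(1−ρ))]·P₀ = [40.61005/(720·0.6910)]·0.156466
= 0.08162·0.156466 = 0.012772

Final: 0.012772


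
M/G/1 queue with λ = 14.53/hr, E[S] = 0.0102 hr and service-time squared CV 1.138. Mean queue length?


ρ = λ·E[S] = 14.53·0.0102 = 0.1482
Lq = ρ²(1+C_s²)/(2(1−ρ)) = 0.02197·(1+1.138)/(2·0.8518)
= 0.02197·2.1380/1.7036 = 0.02757

Final: 0.02757


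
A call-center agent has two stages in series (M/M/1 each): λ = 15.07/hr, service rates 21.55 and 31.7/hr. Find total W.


Each node sees arrival rate λ = 15.07/hr (tandem ⇒ throughput preserved).
W₁ = 1/(μ₁−λ) = 1/(21.55−15.07) = 0.15432 hr
W₂ = 1/(μ₂−λ) = 1/(31.7−15.07) = 0.06013 hr
W_total = W₁ + W₂ = 0.15432 + 0.06013 = 0.21445 hr

Final: 0.21445 hr


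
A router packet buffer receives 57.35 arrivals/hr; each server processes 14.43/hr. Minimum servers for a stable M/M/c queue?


Stability requires cμ > λ ⇔ c > λ/μ.
λ/μ = 57.35/14.43 = 3.9744
Minimum integer c = ⌊3.9744⌋ + 1 = 4
Check: 4·14.43 = 57.72 > 57.35, while 3·14.43 = 43.29 ≤ 57.35

Final: 4 servers


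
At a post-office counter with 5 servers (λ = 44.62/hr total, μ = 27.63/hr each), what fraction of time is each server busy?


ρ = λ/(cμ) = 44.62/(5·27.63) = 44.62/138.15 = 0.3230

Final: 0.3230


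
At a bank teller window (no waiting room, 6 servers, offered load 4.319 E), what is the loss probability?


B(c,a) = (a^c/c!) / Σ_{k=0}^{c} a^k/k!
a^6/6! = 9.015021
Σ terms (k=0..6): 1.00000 + 4.31900 + 9.32688 + 13.42760 + 14.49845 + 12.52376 + 9.01502 = 64.110711
B = 9.015021/64.110711 = 0.140616

Final: 0.140616


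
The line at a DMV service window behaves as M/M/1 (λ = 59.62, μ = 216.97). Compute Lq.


ρ = 59.62/216.97 = 0.2748
Lq = ρ²/(1−ρ) = 0.07551/0.7252 = 0.1041

Final: 0.1041


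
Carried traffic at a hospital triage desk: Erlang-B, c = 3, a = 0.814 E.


B(3,0.814) = 0.040217 (Erlang-B)
Carried load = a(1 − B) = 0.814·(1 − 0.040217) = 0.814·0.959783 = 0.7813 E

Final: 0.7813 Erlangs


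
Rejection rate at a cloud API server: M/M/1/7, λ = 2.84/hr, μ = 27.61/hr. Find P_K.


ρ = λ/μ = 2.84/27.61 = 0.1029
P_K = (1−ρ)ρ^K/(1−ρ^(K+1)) = (0.8971·0.0000001218)/(1 − 0.00000001253)
= 0.0000001093/1.000000 = 0.0000001093

Final: 0.0000001093


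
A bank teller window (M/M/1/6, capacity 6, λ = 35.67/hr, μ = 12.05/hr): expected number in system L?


ρ = 35.67/12.05 = 2.9602
L = ρ[1 − (K+1)ρ^K + Kρ^(K+1)] / [(1−ρ)(1−ρ^(K+1))]
Numerator: 2.9602·(1 − 7·672.816099 + 6·1991.647324) = 21435.068750
Denominator: (-1.9602)·(-1990.647324) = 3901.999152
L = 21435.068750/3901.999152 = 5.4934

Final: 5.4934


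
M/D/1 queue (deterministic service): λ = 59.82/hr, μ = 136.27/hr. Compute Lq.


ρ = 59.82/136.27 = 0.4390
M/D/1: Lq = ρ²/(2(1−ρ)) = 0.1927/(2·0.5610) = 0.17175

Final: 0.17175


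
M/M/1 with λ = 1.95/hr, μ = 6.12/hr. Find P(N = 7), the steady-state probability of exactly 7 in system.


ρ = 1.95/6.12 = 0.3186
P_n = (1−ρ)·ρ^n = (1 − 0.3186)·0.3186^7 = 0.6814·0.0003334 = 0.0002272

Final: 0.0002272


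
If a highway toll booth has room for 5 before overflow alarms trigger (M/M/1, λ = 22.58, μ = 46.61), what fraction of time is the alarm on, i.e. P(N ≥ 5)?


ρ = 22.58/46.61 = 0.4844
P(N ≥ n) = ρ^n = 0.4844^5 = 0.026682

Final: 0.026682


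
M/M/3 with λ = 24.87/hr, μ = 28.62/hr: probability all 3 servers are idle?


a = λ/μ = 24.87/28.62 = 0.8690; ρ = a/c = 0.2897
Σ_{k=0}^{2} a^k/k! (terms k=0..2) = 1.00000 + 0.86897 + 0.37756 = 2.24653
Tail: a^3/(3!(1−ρ)) = 0.65617/(6·0.7103) = 0.15396
P₀ = 1/(2.24653 + 0.15396) = 1/2.40049 = 0.416582

Final: 0.416582


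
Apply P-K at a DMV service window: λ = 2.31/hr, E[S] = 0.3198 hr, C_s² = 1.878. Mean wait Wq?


ρ = λ·E[S] = 2.31·0.3198 = 0.7387
E[S²] = E[S]²(1+C_s²) = 0.3198²·(1+1.878) = 0.294339
Wq = λ·E[S²]/(2(1−ρ)) = 2.31·0.294339/(2·0.2613) = 1.30123 hr

Final: 1.30123 hr


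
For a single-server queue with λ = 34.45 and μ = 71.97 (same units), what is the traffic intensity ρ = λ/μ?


ρ = λ/μ = 34.45/71.97 = 0.4787

Final: 0.4787


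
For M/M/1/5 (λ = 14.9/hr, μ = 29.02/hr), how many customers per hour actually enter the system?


ρ = 0.5134; P_K = (1−ρ)ρ^5/(1−ρ^6) = 0.017685
λ_eff = λ(1 − P_K) = 14.9·(1 − 0.017685) = 14.9·0.982315 = 14.6365 /hr

Final: 14.6365 /hr


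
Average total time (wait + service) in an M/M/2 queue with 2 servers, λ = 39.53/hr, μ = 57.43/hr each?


a = 0.6883; ρ = 0.3442; P₀ = 0.487920
Lq = P₀·a^c·ρ/(c!(1−ρ)²) = 0.09248
Wq = Lq/λ = 0.09248/39.53 = 0.002340 hr
W = Wq + 1/μ = 0.002340 + 0.01741 = 0.01975 hr

Final: 0.01975 hr


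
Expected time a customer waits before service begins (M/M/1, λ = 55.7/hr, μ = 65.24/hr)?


ρ = 55.7/65.24 = 0.8538
Wq = ρ/(μ−λ) = 0.8538/(65.24 − 55.7) = 0.8538/9.54 = 0.08949 hr

Final: 0.08949 hr


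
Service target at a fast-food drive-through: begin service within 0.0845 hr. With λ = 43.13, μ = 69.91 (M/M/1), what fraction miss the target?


ρ = 43.13/69.91 = 0.6169
P(Wq > t) = ρ·e^{−(μ−λ)t} = 0.6169·e^{−2.2629}
= 0.6169·0.104047 = 0.064191

Final: 0.064191


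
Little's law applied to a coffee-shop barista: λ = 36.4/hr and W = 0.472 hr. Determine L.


L = λW = 36.4·0.472 = 17.1808

Final: 17.1808


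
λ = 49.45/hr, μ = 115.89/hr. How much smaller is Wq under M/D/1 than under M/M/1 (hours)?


ρ = 49.45/115.89 = 0.4267
Wq(M/M/1) = ρ/(μ−λ) = 0.4267/66.44 = 0.006422 hr
Wq(M/D/1) = ρ/(2(μ−λ)) = 0.003211 hr
Savings = 0.006422 − 0.003211 = 0.003211 hr

Final: 0.003211 hr


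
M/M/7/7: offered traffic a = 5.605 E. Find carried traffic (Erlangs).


B(7,5.605) = 0.159323 (Erlang-B)
Carried load = a(1 − B) = 5.605·(1 − 0.159323) = 5.605·0.840677 = 4.7120 E

Final: 4.7120 Erlangs


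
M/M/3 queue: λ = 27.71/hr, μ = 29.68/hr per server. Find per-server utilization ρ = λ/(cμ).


ρ = λ/(cμ) = 27.71/(3·29.68) = 27.71/89.04 = 0.3112

Final: 0.3112


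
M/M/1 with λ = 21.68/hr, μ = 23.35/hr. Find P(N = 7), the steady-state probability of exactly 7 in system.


ρ = 21.68/23.35 = 0.9285
P_n = (1−ρ)·ρ^n = (1 − 0.9285)·0.9285^7 = 0.07152·0.594849 = 0.042544

Final: 0.042544


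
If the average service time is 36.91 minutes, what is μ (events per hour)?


μ = 1/(service time) in consistent units.
1 hour = 60 min, so μ = 60/36.91 = 1.6256 per hour

Final: 1.6256 /hr


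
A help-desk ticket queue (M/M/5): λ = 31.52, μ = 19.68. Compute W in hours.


a = 1.6016; ρ = 0.3203; P₀ = 0.201111
Lq = P₀·a^c·ρ/(c!(1−ρ)²) = 0.01225
Wq = Lq/λ = 0.01225/31.52 = 0.0003886 hr
W = Wq + 1/μ = 0.0003886 + 0.05081 = 0.05120 hr

Final: 0.05120 hr


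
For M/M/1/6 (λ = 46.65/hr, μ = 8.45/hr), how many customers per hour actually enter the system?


ρ = 5.5207; P_K = (1−ρ)ρ^6/(1−ρ^7) = 0.818869
λ_eff = λ(1 − P_K) = 46.65·(1 − 0.818869) = 46.65·0.181131 = 8.4498 /hr

Final: 8.4498 /hr
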